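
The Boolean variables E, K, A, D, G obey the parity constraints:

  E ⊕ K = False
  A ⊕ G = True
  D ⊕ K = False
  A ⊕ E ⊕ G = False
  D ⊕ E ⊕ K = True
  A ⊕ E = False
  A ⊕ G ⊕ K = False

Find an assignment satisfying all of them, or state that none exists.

E=T, K=T, A=T, D=T, G=F

E ⊕ K = T ⊕ T = False ✓
A ⊕ G = T ⊕ F = True ✓
D ⊕ K = T ⊕ T = False ✓
A ⊕ E ⊕ G = T ⊕ T ⊕ F = False ✓
D ⊕ E ⊕ K = T ⊕ T ⊕ T = True ✓
A ⊕ E = T ⊕ T = False ✓
A ⊕ G ⊕ K = T ⊕ F ⊕ T = False ✓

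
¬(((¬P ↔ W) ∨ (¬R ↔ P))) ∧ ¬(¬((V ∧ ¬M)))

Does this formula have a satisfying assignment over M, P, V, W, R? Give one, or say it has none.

M = False; P = True; V = True; W = True; R = True

  ¬(((¬P ↔ W) ∨ (¬R ↔ P))) = True
    (¬P ↔ W) ∨ (¬R ↔ P) = False
      ¬P ↔ W = False
        ¬P = False
      ¬R ↔ P = False
        ¬R = False
  ¬(¬((V ∧ ¬M))) = True
    ¬((V ∧ ¬M)) = False
      V ∧ ¬M = True
        ¬M = True
Both conjuncts True, so the formula holds.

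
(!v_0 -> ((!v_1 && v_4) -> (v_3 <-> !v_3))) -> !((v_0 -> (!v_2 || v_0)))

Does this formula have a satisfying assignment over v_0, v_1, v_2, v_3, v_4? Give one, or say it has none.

v_0: False, v_1: False, v_2: True, v_3: True, v_4: True

  (!v_0 -> ((!v_1 && v_4) -> (v_3 <-> !v_3))) -> !((v_0 -> (!v_2 || v_0))) = True
    !v_0 -> ((!v_1 && v_4) -> (v_3 <-> !v_3)) = False
      !v_0 = True
      (!v_1 && v_4) -> (v_3 <-> !v_3) = False
        !v_1 && v_4 = True
          !v_1 = True
        v_3 <-> !v_3 = False
          !v_3 = False
    !((v_0 -> (!v_2 || v_0))) = False
      v_0 -> (!v_2 || v_0) = True
        !v_2 || v_0 = False
          !v_2 = False
The formula evaluates to True.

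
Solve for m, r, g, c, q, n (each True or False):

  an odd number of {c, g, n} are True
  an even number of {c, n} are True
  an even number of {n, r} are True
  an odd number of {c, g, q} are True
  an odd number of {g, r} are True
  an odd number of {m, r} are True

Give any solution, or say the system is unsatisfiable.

m = True, r = False, g = True, c = False, q = False, n = False

{c, g, n}: 1 true → odd ✓
{c, n}: 0 true → even ✓
{n, r}: 0 true → even ✓
{c, g, q}: 1 true → odd ✓
{g, r}: 1 true → odd ✓
{m, r}: 1 true → odd ✓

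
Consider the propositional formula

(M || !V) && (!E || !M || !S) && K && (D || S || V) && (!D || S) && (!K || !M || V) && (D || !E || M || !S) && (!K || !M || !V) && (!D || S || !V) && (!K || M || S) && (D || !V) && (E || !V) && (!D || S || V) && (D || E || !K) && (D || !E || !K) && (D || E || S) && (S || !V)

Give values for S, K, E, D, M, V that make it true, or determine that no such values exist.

Unit clause (K) forces K = True.
Try S = False:
  (!D || S) forces D = False.
  (D || S || V) forces V = True.
  clause (D || !V) is falsified — backtrack.
So S = True.
Set E = True.
  then (!E || !M || !S) forces M = False.
  then (D || !E || M || !S) forces D = True.
  then (M || !V) forces V = False.
All clauses satisfied.

S: True; K: True; E: True; D: True; M: False; V: False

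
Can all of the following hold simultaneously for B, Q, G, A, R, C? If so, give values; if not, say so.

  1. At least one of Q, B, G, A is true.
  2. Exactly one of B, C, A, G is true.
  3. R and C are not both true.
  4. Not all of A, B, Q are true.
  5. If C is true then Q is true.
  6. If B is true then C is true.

B=F, Q=T, G=T, A=F, R=T, C=F

  (1) {Q, B, G, A}: 2 true — at least one ✓
  (2) {B, C, A, G}: 1 true — exactly one ✓
  (3) R=T, C=F — not both ✓
  (4) {A, B, Q}: 1/3 true — not all ✓
  (5) C=F ⇒ Q: vacuous ✓
  (6) B=F ⇒ C: vacuous ✓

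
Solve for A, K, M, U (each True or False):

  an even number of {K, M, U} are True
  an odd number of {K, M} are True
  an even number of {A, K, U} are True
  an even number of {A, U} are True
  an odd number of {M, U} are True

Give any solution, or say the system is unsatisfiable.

Adding constraints 1, 3, 4, 5 mod 2: every variable appears an even number of times on the left, so the left side is 0.
But the right sides sum to 1 (mod 2). 0 ≠ 1 — the system is inconsistent.

The formula is unsatisfiable.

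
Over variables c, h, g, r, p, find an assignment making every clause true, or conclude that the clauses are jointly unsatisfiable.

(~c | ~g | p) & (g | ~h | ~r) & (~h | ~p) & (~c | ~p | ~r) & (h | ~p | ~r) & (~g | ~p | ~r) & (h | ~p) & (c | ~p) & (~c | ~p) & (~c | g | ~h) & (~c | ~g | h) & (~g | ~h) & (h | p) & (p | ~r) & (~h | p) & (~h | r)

Case h = True:
  (~h | ~p) forces p = False.
  Clause (~h | p) is falsified — contradiction.
Case h = False:
  (h | ~p) forces p = False.
  Clause (h | p) is falsified — contradiction.
Both cases fail, so the formula is unsatisfiable.

No satisfying assignment exists.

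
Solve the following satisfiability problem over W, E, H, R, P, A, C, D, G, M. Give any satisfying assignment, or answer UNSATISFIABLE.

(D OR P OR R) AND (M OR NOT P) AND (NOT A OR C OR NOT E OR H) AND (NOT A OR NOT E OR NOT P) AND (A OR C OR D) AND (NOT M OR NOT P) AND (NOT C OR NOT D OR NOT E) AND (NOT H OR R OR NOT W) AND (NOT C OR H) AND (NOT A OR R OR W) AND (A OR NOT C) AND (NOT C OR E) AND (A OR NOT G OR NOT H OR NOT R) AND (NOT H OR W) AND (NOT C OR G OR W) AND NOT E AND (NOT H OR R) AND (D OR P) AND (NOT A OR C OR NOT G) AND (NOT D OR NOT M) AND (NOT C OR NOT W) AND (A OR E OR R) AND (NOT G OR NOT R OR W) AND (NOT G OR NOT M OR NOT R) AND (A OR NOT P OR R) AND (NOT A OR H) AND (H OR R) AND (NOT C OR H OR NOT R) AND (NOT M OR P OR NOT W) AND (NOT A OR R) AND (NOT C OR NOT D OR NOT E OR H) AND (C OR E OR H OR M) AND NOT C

W = True; E = False; H = True; R = True; P = False; A = True; C = False; D = True; G = False; M = False

Unit clause (NOT E) forces E = False.
Unit clause (NOT C) forces C = False.
Try W = False:
  (NOT H OR W) forces H = False.
  (NOT A OR H) forces A = False.
  (A OR C OR D) forces D = True.
  (NOT D OR NOT M) forces M = False.
  clause (C OR E OR H OR M) is falsified — backtrack.
So W = True.
Set H = True.
  then (NOT H OR R OR NOT W) forces R = True.
Set P = False.
  then (D OR P) forces D = True.
  then (NOT D OR NOT M) forces M = False.
Set A = True.
  then (NOT A OR C OR NOT G) forces G = False.
All clauses satisfied.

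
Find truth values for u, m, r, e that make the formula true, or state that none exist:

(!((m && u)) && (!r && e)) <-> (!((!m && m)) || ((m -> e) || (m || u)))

u: False, m: True, r: False, e: True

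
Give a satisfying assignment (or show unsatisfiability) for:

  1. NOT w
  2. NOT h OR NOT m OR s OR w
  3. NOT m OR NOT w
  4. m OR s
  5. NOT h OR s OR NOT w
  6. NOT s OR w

Unit clause (NOT w) forces w = False.
In (NOT s OR w) only NOT s is left, so s = False.
In (m OR s) only m is left, so m = True.
In (NOT h OR NOT m OR s OR w) only NOT h is left, so h = False.
Check each clause:
  (NOT w): NOT w holds.
  (NOT h OR NOT m OR s OR w): NOT h holds.
  (NOT m OR NOT w): NOT w holds.
  (m OR s): m holds.
  (NOT h OR s OR NOT w): NOT h holds.
  (NOT s OR w): NOT s holds.
All clauses satisfied.

s: False, w: False, m: True, h: False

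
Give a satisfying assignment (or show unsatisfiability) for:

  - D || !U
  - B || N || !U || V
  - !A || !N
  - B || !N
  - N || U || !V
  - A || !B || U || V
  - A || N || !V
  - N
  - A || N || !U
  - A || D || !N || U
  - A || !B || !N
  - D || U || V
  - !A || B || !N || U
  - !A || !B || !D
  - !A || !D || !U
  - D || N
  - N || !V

Case N = True:
  (!A || !N) forces A = False.
  (B || !N) forces B = True.
  Clause (A || !B || !N) is falsified — contradiction.
Case N = False:
  Clause (N) is falsified — contradiction.
Both cases fail, so the formula is unsatisfiable.

The formula is unsatisfiable.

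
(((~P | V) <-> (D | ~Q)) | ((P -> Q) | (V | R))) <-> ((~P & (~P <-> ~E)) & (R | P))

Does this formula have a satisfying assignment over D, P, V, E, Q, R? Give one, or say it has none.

D = True; P = True; V = False; E = False; Q = False; R = False

  (((~P | V) <-> (D | ~Q)) | ((P -> Q) | (V | R))) <-> ((~P & (~P <-> ~E)) & (R | P)) = True
    ((~P | V) <-> (D | ~Q)) | ((P -> Q) | (V | R)) = False
      (~P | V) <-> (D | ~Q) = False
        ~P | V = False
          ~P = False
        D | ~Q = True
          ~Q = True
      (P -> Q) | (V | R) = False
        P -> Q = False
        V | R = False
    (~P & (~P <-> ~E)) & (R | P) = False
      ~P & (~P <-> ~E) = False
        ~P = False
        ~P <-> ~E = False
          ~P = False
          ~E = True
      R | P = True
The formula evaluates to True.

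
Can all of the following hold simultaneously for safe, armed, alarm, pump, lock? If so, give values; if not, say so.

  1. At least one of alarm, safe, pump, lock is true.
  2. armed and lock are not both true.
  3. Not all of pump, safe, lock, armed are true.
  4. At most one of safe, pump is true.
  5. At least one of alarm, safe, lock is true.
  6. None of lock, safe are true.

safe: False, armed: False, alarm: True, pump: True, lock: False

  (1) {alarm, safe, pump, lock}: 2 true — at least one ✓
  (2) armed=F, lock=F — not both ✓
  (3) {pump, safe, lock, armed}: 1/4 true — not all ✓
  (4) {safe, pump}: 1 true — at most one ✓
  (5) {alarm, safe, lock}: 1 true — at least one ✓
  (6) {lock, safe}: 0 true — none ✓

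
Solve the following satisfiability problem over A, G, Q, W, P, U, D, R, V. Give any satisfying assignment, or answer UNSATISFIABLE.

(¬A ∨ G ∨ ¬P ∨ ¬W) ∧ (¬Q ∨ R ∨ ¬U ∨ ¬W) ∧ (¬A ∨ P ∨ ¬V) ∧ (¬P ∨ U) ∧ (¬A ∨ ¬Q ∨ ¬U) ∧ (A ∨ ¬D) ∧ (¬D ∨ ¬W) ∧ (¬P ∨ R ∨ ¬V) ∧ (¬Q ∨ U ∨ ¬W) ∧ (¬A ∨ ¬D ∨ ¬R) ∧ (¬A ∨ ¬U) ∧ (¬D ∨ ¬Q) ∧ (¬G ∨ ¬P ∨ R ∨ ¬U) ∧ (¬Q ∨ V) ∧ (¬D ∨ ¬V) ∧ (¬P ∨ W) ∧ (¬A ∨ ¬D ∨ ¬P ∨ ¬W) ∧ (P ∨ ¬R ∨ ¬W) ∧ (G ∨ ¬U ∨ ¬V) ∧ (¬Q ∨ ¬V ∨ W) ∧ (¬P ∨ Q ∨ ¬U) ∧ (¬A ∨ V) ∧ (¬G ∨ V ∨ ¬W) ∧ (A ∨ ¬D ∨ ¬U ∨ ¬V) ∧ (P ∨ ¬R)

Set A = False.
  then (A ∨ ¬D) forces D = False.
Set G = True.
Set Q = False.
Set W = False.
  then (¬P ∨ W) forces P = False.
  then (P ∨ ¬R) forces R = False.
Set U = False.
Set V = True.
All clauses satisfied.

A: False, G: True, Q: False, W: False, P: False, U: False, D: False, R: False, V: True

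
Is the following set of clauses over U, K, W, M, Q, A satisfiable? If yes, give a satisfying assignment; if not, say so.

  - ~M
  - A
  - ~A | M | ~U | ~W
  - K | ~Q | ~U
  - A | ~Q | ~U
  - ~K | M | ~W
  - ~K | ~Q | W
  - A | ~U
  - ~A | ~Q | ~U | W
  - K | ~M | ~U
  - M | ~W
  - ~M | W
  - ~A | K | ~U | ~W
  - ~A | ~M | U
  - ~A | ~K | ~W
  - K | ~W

U: True, K: False, W: False, M: False, Q: False, A: True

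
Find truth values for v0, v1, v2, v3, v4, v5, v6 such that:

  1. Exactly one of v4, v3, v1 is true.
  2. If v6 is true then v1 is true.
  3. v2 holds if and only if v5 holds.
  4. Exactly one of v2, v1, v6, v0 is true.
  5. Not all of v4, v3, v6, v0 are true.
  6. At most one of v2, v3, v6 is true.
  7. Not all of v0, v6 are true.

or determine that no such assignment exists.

v0: False; v1: True; v2: False; v3: False; v4: False; v5: False; v6: False

  (1) {v4, v3, v1}: 1 true — exactly one ✓
  (2) v6=F ⇒ v1: vacuous ✓
  (3) v2=F, v5=F — same ✓
  (4) {v2, v1, v6, v0}: 1 true — exactly one ✓
  (5) {v4, v3, v6, v0}: 0/4 true — not all ✓
  (6) {v2, v3, v6}: 0 true — at most one ✓
  (7) {v0, v6}: 0/2 true — not all ✓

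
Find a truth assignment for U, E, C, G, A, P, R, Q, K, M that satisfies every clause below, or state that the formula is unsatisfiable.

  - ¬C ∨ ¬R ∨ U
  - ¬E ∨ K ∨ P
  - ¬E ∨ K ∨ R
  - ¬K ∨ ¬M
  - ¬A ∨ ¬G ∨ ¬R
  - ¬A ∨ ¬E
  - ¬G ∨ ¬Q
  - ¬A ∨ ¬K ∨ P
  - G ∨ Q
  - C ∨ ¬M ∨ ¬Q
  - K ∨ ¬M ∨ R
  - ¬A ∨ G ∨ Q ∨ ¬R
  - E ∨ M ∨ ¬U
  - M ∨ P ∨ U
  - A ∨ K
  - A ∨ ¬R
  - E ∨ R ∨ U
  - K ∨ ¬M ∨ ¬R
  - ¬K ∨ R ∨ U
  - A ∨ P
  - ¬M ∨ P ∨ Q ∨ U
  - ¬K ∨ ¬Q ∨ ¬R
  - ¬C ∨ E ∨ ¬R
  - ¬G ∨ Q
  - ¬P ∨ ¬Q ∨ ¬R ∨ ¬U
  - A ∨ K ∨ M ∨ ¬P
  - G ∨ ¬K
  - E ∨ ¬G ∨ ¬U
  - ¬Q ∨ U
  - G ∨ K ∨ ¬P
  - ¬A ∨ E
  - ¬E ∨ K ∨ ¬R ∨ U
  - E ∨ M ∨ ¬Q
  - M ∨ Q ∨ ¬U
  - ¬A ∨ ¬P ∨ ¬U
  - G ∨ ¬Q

UNSATISFIABLE

Case G = True:
  (¬G ∨ ¬Q) forces Q = False.
  Clause (¬G ∨ Q) is falsified — contradiction.
Case G = False:
  (G ∨ Q) forces Q = True.
  Clause (G ∨ ¬Q) is falsified — contradiction.
Both cases fail, so the formula is unsatisfiable.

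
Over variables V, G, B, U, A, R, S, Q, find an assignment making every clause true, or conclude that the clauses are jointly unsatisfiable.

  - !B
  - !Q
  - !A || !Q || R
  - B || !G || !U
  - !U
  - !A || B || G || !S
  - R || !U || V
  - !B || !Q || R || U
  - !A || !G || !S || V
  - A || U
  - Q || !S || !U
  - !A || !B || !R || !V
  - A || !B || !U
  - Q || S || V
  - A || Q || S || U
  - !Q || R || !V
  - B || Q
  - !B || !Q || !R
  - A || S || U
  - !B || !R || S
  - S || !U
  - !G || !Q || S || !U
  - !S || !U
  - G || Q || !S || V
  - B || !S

Case B = True:
  Clause (!B) is falsified — contradiction.
Case B = False:
  (!Q) forces Q = False.
  Clause (B || Q) is falsified — contradiction.
Both cases fail, so the formula is unsatisfiable.

Unsatisfiable — no assignment works.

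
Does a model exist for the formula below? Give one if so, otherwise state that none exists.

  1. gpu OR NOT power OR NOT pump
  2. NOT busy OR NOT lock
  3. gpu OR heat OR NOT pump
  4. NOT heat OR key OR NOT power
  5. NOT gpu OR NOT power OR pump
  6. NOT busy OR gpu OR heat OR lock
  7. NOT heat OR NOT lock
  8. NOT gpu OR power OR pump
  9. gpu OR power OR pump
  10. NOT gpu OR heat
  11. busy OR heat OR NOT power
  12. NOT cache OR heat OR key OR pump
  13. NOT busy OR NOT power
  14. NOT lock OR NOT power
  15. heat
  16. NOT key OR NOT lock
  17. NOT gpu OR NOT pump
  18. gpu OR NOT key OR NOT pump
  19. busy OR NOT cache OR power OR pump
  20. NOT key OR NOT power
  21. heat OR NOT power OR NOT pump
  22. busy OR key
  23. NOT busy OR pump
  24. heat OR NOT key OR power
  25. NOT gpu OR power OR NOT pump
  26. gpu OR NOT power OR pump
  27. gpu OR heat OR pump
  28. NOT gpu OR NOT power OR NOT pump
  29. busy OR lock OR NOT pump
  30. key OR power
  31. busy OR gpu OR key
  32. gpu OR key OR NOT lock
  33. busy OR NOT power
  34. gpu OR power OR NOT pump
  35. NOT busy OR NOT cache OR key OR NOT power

The formula is unsatisfiable.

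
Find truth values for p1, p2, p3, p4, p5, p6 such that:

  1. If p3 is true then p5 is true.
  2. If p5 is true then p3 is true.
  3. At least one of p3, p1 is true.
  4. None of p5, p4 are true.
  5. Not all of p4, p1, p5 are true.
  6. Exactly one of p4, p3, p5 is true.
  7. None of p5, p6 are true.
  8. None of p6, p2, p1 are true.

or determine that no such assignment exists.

Unsatisfiable — no assignment works.

Case p4 = True:
  Constraint (4) is violated (p4=T) — contradiction.
Case p4 = False:
  (4) forces p5 = False.
  (1) with p5=F forces p3 = False.
  Constraint (6) is violated (p4=F, p3=F, p5=F) — contradiction.
Both cases fail — unsatisfiable.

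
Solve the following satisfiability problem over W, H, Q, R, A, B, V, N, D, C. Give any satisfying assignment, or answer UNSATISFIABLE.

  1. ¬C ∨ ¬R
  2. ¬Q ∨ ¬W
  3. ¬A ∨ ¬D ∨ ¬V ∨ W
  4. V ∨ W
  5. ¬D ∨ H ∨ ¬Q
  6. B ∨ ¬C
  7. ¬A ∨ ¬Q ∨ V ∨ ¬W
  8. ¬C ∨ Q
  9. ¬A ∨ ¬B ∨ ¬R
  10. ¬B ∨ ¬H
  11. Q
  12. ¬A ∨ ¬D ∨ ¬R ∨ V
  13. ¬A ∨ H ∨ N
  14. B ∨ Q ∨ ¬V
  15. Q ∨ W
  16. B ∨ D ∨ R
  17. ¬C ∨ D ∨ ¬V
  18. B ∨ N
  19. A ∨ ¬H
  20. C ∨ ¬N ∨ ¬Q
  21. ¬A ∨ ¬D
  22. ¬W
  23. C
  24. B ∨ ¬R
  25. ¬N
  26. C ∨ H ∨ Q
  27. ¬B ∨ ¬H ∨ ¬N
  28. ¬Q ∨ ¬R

No satisfying assignment exists.

Case W = True:
  Clause (¬W) is falsified — contradiction.
Case W = False:
  (V ∨ W) forces V = True.
  (Q) forces Q = True.
  (C) forces C = True.
  (¬C ∨ ¬R) forces R = False.
  (B ∨ ¬C) forces B = True.
  (¬B ∨ ¬H) forces H = False.
  (¬D ∨ H ∨ ¬Q) forces D = False.
  Clause (¬C ∨ D ∨ ¬V) is falsified — contradiction.
Both cases fail, so the formula is unsatisfiable.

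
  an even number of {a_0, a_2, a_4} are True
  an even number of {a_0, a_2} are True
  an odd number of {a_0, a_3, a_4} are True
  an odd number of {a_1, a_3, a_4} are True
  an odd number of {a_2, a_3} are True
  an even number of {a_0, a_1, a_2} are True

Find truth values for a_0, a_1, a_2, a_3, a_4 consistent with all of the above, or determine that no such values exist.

a_0 = False, a_1 = False, a_2 = False, a_3 = True, a_4 = False

{a_0, a_2, a_4}: 0 true → even ✓
{a_0, a_2}: 0 true → even ✓
{a_0, a_3, a_4}: 1 true → odd ✓
{a_1, a_3, a_4}: 1 true → odd ✓
{a_2, a_3}: 1 true → odd ✓
{a_0, a_1, a_2}: 0 true → even ✓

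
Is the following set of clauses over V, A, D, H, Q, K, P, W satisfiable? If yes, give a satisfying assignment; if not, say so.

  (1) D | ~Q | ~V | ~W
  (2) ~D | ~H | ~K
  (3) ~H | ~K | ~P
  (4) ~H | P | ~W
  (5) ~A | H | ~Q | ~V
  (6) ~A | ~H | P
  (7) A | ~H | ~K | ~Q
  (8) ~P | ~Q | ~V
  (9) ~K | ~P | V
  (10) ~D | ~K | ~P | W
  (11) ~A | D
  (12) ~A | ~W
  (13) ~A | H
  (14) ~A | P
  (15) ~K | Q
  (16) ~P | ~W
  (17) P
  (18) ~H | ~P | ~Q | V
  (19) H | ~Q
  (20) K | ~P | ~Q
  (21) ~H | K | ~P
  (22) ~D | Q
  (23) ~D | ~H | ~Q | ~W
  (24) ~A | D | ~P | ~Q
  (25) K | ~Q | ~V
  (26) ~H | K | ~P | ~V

Unit clause (P) forces P = True.
In (~P | ~W) only ~W is left, so W = False.
Set V = False.
  then (~K | ~P | V) forces K = False.
  then (K | ~P | ~Q) forces Q = False.
  then (~H | K | ~P) forces H = False.
  then (~D | Q) forces D = False.
  then (~A | D) forces A = False.
All clauses satisfied.

V = False, A = False, D = False, H = False, Q = False, K = False, P = True, W = False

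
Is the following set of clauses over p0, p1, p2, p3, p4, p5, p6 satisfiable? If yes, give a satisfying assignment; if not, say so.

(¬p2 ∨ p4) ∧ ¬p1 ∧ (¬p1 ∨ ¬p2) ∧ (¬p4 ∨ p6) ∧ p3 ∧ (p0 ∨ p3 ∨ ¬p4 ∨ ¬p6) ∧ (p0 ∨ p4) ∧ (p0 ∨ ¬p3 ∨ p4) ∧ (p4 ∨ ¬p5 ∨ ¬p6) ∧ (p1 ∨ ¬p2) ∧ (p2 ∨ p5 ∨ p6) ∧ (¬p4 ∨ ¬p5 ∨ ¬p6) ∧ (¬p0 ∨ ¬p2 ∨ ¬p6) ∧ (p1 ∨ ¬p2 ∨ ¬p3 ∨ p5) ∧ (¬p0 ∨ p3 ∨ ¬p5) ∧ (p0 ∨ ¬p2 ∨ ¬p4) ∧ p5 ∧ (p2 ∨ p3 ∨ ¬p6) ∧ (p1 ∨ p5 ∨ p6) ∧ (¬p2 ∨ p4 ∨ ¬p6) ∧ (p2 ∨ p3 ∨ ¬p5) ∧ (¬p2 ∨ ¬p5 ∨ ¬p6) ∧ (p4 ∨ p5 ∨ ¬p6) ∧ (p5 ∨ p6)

Unit clause (¬p1) forces p1 = False.
Unit clause (p3) forces p3 = True.
In (p1 ∨ ¬p2) only ¬p2 is left, so p2 = False.
Unit clause (p5) forces p5 = True.
Try p0 = False:
  (p0 ∨ p4) forces p4 = True.
  (¬p4 ∨ p6) forces p6 = True.
  clause (¬p4 ∨ ¬p5 ∨ ¬p6) is falsified — backtrack.
So p0 = True.
Set p4 = False.
  then (p4 ∨ ¬p5 ∨ ¬p6) forces p6 = False.
All clauses satisfied.

p0 = True, p1 = False, p2 = False, p3 = True, p4 = False, p5 = True, p6 = False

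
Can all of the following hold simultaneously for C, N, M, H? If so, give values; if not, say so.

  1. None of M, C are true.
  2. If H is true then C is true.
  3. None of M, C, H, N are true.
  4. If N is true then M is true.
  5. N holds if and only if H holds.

C=F, N=F, M=F, H=F

  (1) {M, C}: 0 true — none ✓
  (2) H=F ⇒ C: vacuous ✓
  (3) {M, C, H, N}: 0 true — none ✓
  (4) N=F ⇒ M: vacuous ✓
  (5) N=F, H=F — same ✓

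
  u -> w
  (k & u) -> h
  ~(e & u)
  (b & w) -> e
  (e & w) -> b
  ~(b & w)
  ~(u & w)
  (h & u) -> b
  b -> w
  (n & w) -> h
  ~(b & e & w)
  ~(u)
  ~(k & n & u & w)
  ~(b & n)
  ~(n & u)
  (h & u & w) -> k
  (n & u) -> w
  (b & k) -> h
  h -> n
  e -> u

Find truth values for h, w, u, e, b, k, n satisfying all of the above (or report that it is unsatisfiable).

h = True, w = False, u = False, e = False, b = False, k = False, n = True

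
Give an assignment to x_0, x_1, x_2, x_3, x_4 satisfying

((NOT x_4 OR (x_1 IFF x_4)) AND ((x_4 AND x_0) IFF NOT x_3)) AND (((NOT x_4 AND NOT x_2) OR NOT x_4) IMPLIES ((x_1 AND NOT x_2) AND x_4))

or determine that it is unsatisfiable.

x_0 = True, x_1 = True, x_2 = False, x_3 = False, x_4 = True

  (NOT x_4 OR (x_1 IFF x_4)) AND ((x_4 AND x_0) IFF NOT x_3) = True
    NOT x_4 OR (x_1 IFF x_4) = True
      NOT x_4 = False
      x_1 IFF x_4 = True
    (x_4 AND x_0) IFF NOT x_3 = True
      x_4 AND x_0 = True
      NOT x_3 = True
  ((NOT x_4 AND NOT x_2) OR NOT x_4) IMPLIES ((x_1 AND NOT x_2) AND x_4) = True
    (NOT x_4 AND NOT x_2) OR NOT x_4 = False
      NOT x_4 AND NOT x_2 = False
        NOT x_4 = False
        NOT x_2 = True
      NOT x_4 = False
    (x_1 AND NOT x_2) AND x_4 = True
      x_1 AND NOT x_2 = True
        NOT x_2 = True
Both conjuncts True, so the formula holds.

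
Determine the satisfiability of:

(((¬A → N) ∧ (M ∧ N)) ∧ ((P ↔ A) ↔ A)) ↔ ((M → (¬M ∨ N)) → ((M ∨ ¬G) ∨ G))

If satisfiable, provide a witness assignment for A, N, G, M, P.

A = False, N = True, G = False, M = True, P = True

  (((¬A → N) ∧ (M ∧ N)) ∧ ((P ↔ A) ↔ A)) ↔ ((M → (¬M ∨ N)) → ((M ∨ ¬G) ∨ G)) = True
    ((¬A → N) ∧ (M ∧ N)) ∧ ((P ↔ A) ↔ A) = True
      (¬A → N) ∧ (M ∧ N) = True
        ¬A → N = True
          ¬A = True
        M ∧ N = True
      (P ↔ A) ↔ A = True
        P ↔ A = False
    (M → (¬M ∨ N)) → ((M ∨ ¬G) ∨ G) = True
      M → (¬M ∨ N) = True
        ¬M ∨ N = True
          ¬M = False
      (M ∨ ¬G) ∨ G = True
        M ∨ ¬G = True
          ¬G = True
The formula evaluates to True.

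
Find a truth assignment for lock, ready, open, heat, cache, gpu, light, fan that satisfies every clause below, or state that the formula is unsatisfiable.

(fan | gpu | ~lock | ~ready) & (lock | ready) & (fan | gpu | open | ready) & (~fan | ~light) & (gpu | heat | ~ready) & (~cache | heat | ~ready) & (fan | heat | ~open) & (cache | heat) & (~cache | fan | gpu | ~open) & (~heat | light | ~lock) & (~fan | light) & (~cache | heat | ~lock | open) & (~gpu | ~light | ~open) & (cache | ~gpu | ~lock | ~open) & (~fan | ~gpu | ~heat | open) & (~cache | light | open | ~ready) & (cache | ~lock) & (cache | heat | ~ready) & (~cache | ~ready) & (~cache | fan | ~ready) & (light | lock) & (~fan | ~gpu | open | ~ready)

lock: True, ready: False, open: False, heat: True, cache: True, gpu: True, light: True, fan: False

Set lock = True.
  then (cache | ~lock) forces cache = True.
  then (~cache | ~ready) forces ready = False.
Set open = False.
  then (~cache | heat | ~lock | open) forces heat = True.
  then (~heat | light | ~lock) forces light = True.
  then (~fan | ~light) forces fan = False.
  then (fan | gpu | open | ready) forces gpu = True.
All clauses satisfied.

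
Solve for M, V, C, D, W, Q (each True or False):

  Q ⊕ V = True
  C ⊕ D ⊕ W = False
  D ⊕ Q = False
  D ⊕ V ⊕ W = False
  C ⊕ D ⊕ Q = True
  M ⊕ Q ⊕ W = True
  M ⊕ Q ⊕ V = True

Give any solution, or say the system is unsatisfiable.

M=F, V=T, C=T, D=F, W=T, Q=F

Q ⊕ V = F ⊕ T = True ✓
C ⊕ D ⊕ W = T ⊕ F ⊕ T = False ✓
D ⊕ Q = F ⊕ F = False ✓
D ⊕ V ⊕ W = F ⊕ T ⊕ T = False ✓
C ⊕ D ⊕ Q = T ⊕ F ⊕ F = True ✓
M ⊕ Q ⊕ W = F ⊕ F ⊕ T = True ✓
M ⊕ Q ⊕ V = F ⊕ F ⊕ T = True ✓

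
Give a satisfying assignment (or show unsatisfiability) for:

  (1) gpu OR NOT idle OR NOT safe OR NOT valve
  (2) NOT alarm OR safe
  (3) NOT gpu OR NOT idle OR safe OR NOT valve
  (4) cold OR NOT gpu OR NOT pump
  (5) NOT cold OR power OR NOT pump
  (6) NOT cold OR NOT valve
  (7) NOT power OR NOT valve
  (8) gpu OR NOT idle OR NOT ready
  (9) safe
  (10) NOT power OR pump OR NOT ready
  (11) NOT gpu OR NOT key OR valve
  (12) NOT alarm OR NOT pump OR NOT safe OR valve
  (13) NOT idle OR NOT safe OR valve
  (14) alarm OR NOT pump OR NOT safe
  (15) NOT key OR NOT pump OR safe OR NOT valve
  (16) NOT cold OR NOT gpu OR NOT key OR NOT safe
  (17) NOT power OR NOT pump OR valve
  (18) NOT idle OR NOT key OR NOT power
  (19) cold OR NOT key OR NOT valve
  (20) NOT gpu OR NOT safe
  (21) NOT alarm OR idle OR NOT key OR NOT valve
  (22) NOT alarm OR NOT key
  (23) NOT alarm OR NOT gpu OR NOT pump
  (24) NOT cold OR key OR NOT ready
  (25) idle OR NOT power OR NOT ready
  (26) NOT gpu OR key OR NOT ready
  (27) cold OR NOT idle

alarm=T, gpu=F, safe=T, ready=F, cold=T, key=F, pump=F, valve=F, idle=F, power=T

Unit clause (safe) forces safe = True.
In (NOT gpu OR NOT safe) only NOT gpu is left, so gpu = False.
Set alarm = True.
  then (NOT alarm OR NOT key) forces key = False.
Set ready = False.
Set cold = True.
  then (NOT cold OR NOT valve) forces valve = False.
  then (NOT alarm OR NOT pump OR NOT safe OR valve) forces pump = False.
  then (NOT idle OR NOT safe OR valve) forces idle = False.
Set power = True.
All clauses satisfied.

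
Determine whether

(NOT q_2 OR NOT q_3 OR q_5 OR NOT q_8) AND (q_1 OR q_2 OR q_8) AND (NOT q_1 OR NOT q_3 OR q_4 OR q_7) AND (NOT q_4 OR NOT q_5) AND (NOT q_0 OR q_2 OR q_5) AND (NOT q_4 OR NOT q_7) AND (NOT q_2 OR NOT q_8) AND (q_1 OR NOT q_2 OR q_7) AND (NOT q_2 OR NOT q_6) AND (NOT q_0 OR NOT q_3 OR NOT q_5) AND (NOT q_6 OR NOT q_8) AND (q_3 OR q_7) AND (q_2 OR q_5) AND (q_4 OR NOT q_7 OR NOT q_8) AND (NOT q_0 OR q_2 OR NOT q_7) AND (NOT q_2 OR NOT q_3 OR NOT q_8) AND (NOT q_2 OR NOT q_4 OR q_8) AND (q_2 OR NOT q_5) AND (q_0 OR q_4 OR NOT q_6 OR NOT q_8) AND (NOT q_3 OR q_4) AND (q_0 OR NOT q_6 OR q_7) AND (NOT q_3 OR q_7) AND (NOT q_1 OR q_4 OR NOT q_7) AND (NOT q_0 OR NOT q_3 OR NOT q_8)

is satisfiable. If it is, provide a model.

q_0=T, q_1=F, q_2=T, q_3=F, q_4=F, q_5=T, q_6=F, q_7=T, q_8=F

Set q_0 = True.
Set q_1 = False.
Try q_2 = False:
  (q_1 OR q_2 OR q_8) forces q_8 = True.
  (NOT q_0 OR q_2 OR q_5) forces q_5 = True.
  clause (q_2 OR NOT q_5) is falsified — backtrack.
So q_2 = True.
  then (NOT q_2 OR NOT q_8) forces q_8 = False.
  then (q_1 OR NOT q_2 OR q_7) forces q_7 = True.
  then (NOT q_2 OR NOT q_6) forces q_6 = False.
  then (NOT q_2 OR NOT q_4 OR q_8) forces q_4 = False.
  then (NOT q_3 OR q_4) forces q_3 = False.
Set q_5 = True.
All clauses satisfied.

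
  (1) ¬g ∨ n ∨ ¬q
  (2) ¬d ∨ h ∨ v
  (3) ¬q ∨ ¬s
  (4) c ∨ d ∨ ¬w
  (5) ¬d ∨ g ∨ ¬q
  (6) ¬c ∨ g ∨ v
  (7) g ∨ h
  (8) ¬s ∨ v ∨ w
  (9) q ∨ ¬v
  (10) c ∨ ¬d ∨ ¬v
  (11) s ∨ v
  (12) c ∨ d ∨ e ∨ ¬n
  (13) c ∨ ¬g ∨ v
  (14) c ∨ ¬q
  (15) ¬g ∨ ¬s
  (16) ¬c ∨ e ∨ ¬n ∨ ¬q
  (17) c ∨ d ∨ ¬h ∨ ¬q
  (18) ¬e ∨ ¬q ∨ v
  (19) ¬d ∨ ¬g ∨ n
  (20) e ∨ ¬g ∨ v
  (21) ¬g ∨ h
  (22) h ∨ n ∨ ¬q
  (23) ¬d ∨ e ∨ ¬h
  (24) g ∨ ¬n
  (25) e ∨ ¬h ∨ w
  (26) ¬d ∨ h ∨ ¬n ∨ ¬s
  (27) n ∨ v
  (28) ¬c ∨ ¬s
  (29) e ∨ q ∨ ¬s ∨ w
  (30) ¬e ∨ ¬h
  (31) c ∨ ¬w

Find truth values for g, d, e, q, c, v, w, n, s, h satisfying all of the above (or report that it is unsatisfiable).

g=F; d=F; e=F; q=T; c=T; v=T; w=T; n=F; s=F; h=T

Set g = False.
  then (g ∨ h) forces h = True.
  then (g ∨ ¬n) forces n = False.
  then (n ∨ v) forces v = True.
  then (¬e ∨ ¬h) forces e = False.
  then (q ∨ ¬v) forces q = True.
  then (c ∨ ¬q) forces c = True.
  then (¬d ∨ e ∨ ¬h) forces d = False.
  then (e ∨ ¬h ∨ w) forces w = True.
  then (¬c ∨ ¬s) forces s = False.
All clauses satisfied.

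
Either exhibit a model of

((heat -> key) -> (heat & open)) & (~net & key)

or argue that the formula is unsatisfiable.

net = False; heat = True; key = True; open = True

  (heat -> key) -> (heat & open) = True
    heat -> key = True
    heat & open = True
  ~net & key = True
    ~net = True
Both conjuncts True, so the formula holds.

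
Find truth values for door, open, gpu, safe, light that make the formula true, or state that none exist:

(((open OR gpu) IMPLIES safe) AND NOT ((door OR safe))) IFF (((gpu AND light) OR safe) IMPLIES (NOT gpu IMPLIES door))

door = False, open = True, gpu = False, safe = True, light = True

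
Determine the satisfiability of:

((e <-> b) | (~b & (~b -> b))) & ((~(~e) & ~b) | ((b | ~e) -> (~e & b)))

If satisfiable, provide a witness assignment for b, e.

Case b = True: the formula simplifies to e & ~e.
  e = True: the conjunct ~e is False.
  e = False: the conjunct e is False.
Case b = False: the formula simplifies to ~e & (~(~e) | e).
  e = True: the conjunct ~e is False.
  e = False: the conjunct ~(~e) | e becomes ~True | False = False.
Both cases fail — unsatisfiable.

Unsatisfiable — no assignment works.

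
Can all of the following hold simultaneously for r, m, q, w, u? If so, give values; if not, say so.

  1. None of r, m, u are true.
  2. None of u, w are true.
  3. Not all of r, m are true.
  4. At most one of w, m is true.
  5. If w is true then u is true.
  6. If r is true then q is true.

r: False, m: False, q: True, w: False, u: False

  (1) {r, m, u}: 0 true — none ✓
  (2) {u, w}: 0 true — none ✓
  (3) {r, m}: 0/2 true — not all ✓
  (4) {w, m}: 0 true — at most one ✓
  (5) w=F ⇒ u: vacuous ✓
  (6) r=F ⇒ q: vacuous ✓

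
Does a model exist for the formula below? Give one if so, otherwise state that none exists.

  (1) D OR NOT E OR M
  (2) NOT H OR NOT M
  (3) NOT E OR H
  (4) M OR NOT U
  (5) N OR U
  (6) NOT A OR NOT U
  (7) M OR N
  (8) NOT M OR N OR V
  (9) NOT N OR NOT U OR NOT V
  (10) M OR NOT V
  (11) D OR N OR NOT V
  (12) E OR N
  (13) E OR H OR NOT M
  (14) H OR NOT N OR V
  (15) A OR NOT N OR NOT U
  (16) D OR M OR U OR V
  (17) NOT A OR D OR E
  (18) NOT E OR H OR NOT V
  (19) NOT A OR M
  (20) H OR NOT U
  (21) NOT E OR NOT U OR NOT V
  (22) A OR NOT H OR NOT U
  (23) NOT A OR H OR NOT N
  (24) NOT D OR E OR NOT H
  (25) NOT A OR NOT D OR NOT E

A = False; H = True; U = False; D = True; E = True; V = False; M = False; N = True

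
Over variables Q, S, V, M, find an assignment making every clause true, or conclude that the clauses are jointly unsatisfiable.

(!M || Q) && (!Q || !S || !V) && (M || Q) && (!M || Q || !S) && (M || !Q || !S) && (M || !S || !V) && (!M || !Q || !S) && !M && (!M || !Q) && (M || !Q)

Case M = True:
  Clause (!M) is falsified — contradiction.
Case M = False:
  (M || Q) forces Q = True.
  Clause (M || !Q) is falsified — contradiction.
Both cases fail, so the formula is unsatisfiable.

The formula is unsatisfiable.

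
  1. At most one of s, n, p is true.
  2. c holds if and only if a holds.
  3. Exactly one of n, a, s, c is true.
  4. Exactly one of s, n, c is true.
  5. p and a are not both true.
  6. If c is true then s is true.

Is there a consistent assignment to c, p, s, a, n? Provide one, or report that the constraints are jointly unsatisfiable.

c=F, p=F, s=F, a=F, n=T

  (1) {s, n, p}: 1 true — at most one ✓
  (2) c=F, a=F — same ✓
  (3) {n, a, s, c}: 1 true — exactly one ✓
  (4) {s, n, c}: 1 true — exactly one ✓
  (5) p=F, a=F — not both ✓
  (6) c=F ⇒ s: vacuous ✓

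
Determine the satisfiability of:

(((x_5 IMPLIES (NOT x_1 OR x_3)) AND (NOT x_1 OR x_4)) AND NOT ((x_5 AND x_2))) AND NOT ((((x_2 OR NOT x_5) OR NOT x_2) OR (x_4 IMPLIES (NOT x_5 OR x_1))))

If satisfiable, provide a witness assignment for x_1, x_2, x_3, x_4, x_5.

Unsatisfiable

The conjunct NOT ((((x_2 OR NOT x_5) OR NOT x_2) OR (x_4 IMPLIES (NOT x_5 OR x_1)))) is unsatisfiable on its own:
  x_2 = True: this becomes NOT ((True OR (x_4 IMPLIES (NOT x_5 OR x_1)))) = False.
  x_2 = False: this becomes NOT ((True OR (x_4 IMPLIES (NOT x_5 OR x_1)))) = False.
So the whole conjunction is unsatisfiable.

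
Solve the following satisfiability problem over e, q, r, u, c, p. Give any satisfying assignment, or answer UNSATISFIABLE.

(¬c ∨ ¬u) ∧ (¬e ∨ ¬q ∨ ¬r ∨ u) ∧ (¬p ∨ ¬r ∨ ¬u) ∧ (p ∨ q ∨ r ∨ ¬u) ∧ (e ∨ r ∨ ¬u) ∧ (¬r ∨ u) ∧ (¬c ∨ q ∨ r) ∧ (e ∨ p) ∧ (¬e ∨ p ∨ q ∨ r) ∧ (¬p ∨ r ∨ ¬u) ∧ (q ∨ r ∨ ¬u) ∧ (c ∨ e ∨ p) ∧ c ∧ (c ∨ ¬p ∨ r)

Unit clause (c) forces c = True.
In (¬c ∨ ¬u) only ¬u is left, so u = False.
In (¬r ∨ u) only ¬r is left, so r = False.
In (¬c ∨ q ∨ r) only q is left, so q = True.
Set e = False.
  then (e ∨ p) forces p = True.
All clauses satisfied.

e=F, q=T, r=F, u=F, c=T, p=T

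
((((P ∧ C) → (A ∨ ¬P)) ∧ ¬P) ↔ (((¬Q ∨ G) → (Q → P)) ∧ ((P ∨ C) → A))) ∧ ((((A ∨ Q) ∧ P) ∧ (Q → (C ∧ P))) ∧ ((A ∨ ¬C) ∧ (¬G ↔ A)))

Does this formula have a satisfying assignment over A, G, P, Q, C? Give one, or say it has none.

The formula is unsatisfiable.

Case P = True: the formula simplifies to ¬A ∧ (((A ∨ Q) ∧ (Q → C)) ∧ ((A ∨ ¬C) ∧ (¬G ↔ A))).
  A = True: the conjunct ¬A is False.
  A = False: simplifies to (Q ∧ (Q → C)) ∧ (¬C ∧ G).
    Q = True: simplifies to C ∧ (¬C ∧ G).
      C = True: the conjunct ¬C is False.
      C = False: the conjunct C is False.
    Q = False: the conjunct Q is False.
Case P = False: the conjunct P is False.
Both cases fail — unsatisfiable.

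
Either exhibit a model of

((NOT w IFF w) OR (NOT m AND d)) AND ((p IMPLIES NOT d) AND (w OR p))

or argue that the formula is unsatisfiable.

w = True, d = True, p = False, m = False

  (NOT w IFF w) OR (NOT m AND d) = True
    NOT w IFF w = False
      NOT w = False
    NOT m AND d = True
      NOT m = True
  (p IMPLIES NOT d) AND (w OR p) = True
    p IMPLIES NOT d = True
      NOT d = False
    w OR p = True
Both conjuncts True, so the formula holds.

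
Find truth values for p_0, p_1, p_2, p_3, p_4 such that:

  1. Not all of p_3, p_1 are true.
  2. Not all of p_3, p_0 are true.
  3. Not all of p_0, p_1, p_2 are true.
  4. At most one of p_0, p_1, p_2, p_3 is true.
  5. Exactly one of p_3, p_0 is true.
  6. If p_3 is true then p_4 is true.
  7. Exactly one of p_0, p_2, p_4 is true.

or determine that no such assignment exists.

p_0=T; p_1=F; p_2=F; p_3=F; p_4=F

  (1) {p_3, p_1}: 0/2 true — not all ✓
  (2) {p_3, p_0}: 1/2 true — not all ✓
  (3) {p_0, p_1, p_2}: 1/3 true — not all ✓
  (4) {p_0, p_1, p_2, p_3}: 1 true — at most one ✓
  (5) {p_3, p_0}: 1 true — exactly one ✓
  (6) p_3=F ⇒ p_4: vacuous ✓
  (7) {p_0, p_2, p_4}: 1 true — exactly one ✓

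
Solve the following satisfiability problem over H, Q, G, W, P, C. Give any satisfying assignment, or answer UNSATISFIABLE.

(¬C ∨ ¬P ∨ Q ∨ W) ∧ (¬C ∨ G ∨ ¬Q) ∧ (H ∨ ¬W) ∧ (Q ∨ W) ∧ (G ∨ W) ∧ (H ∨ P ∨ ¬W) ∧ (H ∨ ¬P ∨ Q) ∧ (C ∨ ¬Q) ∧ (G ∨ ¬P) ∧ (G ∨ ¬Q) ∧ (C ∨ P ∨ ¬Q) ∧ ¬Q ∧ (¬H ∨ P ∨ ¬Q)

Unit clause (¬Q) forces Q = False.
In (Q ∨ W) only W is left, so W = True.
In (H ∨ ¬W) only H is left, so H = True.
Set G = True.
Set P = False.
Set C = False.
All clauses satisfied.

H=T; Q=F; G=T; W=T; P=F; C=F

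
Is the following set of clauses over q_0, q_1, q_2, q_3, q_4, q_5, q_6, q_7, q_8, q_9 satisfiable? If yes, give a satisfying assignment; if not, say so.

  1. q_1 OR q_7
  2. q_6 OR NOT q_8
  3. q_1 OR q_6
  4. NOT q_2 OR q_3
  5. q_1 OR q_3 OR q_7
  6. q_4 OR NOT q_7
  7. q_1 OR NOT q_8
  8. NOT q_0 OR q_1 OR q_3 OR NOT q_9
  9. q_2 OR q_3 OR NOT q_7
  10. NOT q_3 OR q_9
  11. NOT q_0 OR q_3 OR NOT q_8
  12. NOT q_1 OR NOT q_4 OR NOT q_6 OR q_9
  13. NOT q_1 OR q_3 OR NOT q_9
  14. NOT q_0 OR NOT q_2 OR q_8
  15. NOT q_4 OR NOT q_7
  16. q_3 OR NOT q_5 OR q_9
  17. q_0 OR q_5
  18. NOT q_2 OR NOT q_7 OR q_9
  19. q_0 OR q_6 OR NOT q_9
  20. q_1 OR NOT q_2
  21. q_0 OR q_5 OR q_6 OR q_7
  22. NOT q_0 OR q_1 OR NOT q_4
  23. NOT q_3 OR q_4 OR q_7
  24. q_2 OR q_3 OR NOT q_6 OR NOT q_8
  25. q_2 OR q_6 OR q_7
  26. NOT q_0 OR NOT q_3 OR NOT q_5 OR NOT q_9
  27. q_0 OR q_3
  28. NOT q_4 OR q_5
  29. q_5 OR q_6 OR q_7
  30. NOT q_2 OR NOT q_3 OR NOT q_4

Set q_0 = False.
  then (q_0 OR q_5) forces q_5 = True.
  then (q_0 OR q_3) forces q_3 = True.
  then (NOT q_3 OR q_9) forces q_9 = True.
  then (q_0 OR q_6 OR NOT q_9) forces q_6 = True.
Try q_1 = False:
  (q_1 OR q_7) forces q_7 = True.
  (q_4 OR NOT q_7) forces q_4 = True.
  clause (NOT q_4 OR NOT q_7) is falsified — backtrack.
So q_1 = True.
Try q_2 = True:
  (NOT q_2 OR NOT q_3 OR NOT q_4) forces q_4 = False.
  (q_4 OR NOT q_7) forces q_7 = False.
  clause (NOT q_3 OR q_4 OR q_7) is falsified — backtrack.
So q_2 = False.
Try q_4 = False:
  (q_4 OR NOT q_7) forces q_7 = False.
  clause (NOT q_3 OR q_4 OR q_7) is falsified — backtrack.
So q_4 = True.
  then (NOT q_4 OR NOT q_7) forces q_7 = False.
Set q_8 = True.
All clauses satisfied.

q_0 = False, q_1 = True, q_2 = False, q_3 = True, q_4 = True, q_5 = True, q_6 = True, q_7 = False, q_8 = True, q_9 = True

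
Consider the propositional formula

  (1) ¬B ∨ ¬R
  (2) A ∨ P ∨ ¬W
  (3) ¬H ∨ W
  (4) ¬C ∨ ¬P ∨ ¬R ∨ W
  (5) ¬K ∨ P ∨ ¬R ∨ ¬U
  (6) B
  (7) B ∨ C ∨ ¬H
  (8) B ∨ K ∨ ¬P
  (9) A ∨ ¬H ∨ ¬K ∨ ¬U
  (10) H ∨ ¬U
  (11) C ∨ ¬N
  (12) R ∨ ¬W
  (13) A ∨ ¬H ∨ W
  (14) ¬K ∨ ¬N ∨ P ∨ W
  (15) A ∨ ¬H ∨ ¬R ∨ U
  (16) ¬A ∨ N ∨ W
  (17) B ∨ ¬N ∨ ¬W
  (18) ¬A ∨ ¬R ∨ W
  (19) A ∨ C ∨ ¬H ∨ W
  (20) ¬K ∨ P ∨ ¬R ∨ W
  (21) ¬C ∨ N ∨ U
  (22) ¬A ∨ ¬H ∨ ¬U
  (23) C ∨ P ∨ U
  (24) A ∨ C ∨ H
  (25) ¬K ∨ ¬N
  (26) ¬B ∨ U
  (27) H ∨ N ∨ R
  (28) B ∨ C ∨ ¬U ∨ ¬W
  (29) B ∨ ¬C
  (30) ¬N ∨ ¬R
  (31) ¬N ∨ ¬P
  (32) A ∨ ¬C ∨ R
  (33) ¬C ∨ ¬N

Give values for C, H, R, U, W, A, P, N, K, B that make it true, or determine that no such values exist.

The formula is unsatisfiable.

Case B = True:
  (¬B ∨ ¬R) forces R = False.
  (R ∨ ¬W) forces W = False.
  (¬H ∨ W) forces H = False.
  (H ∨ ¬U) forces U = False.
  Clause (¬B ∨ U) is falsified — contradiction.
Case B = False:
  Clause (B) is falsified — contradiction.
Both cases fail, so the formula is unsatisfiable.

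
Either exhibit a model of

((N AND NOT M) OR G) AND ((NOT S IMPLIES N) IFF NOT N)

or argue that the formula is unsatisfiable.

N = False; S = True; G = True; M = False

  (N AND NOT M) OR G = True
    N AND NOT M = False
      NOT M = True
  (NOT S IMPLIES N) IFF NOT N = True
    NOT S IMPLIES N = True
      NOT S = False
    NOT N = True
Both conjuncts True, so the formula holds.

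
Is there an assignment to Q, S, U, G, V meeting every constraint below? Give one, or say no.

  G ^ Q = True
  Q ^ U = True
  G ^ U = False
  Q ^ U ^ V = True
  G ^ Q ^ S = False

Q = True, S = True, U = False, G = False, V = False

G ^ Q = F ^ T = True ✓
Q ^ U = T ^ F = True ✓
G ^ U = F ^ F = False ✓
Q ^ U ^ V = T ^ F ^ F = True ✓
G ^ Q ^ S = F ^ T ^ T = False ✓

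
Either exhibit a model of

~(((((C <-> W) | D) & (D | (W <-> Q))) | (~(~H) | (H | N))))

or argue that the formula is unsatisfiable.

W: False, C: True, H: False, D: False, Q: False, N: False

  ~(((((C <-> W) | D) & (D | (W <-> Q))) | (~(~H) | (H | N)))) = True
    (((C <-> W) | D) & (D | (W <-> Q))) | (~(~H) | (H | N)) = False
      ((C <-> W) | D) & (D | (W <-> Q)) = False
        (C <-> W) | D = False
          C <-> W = False
        D | (W <-> Q) = True
          W <-> Q = True
      ~(~H) | (H | N) = False
        ~(~H) = False
          ~H = True
        H | N = False
The formula evaluates to True.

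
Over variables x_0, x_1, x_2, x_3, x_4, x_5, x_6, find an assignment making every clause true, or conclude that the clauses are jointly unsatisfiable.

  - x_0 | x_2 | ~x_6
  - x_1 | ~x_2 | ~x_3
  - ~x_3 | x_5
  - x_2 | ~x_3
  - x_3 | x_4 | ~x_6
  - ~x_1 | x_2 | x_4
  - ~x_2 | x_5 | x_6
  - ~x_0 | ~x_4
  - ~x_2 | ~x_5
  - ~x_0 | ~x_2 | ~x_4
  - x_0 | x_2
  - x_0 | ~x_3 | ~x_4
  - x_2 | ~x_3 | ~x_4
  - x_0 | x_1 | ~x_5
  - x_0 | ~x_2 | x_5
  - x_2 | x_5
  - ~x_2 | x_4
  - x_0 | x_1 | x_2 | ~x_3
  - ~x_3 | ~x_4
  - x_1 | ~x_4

x_0=T, x_1=F, x_2=F, x_3=F, x_4=F, x_5=T, x_6=F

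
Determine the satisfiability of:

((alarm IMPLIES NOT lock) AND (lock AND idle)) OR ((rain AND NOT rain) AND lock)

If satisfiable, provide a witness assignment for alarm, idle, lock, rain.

alarm: False, idle: True, lock: True, rain: True

  ((alarm IMPLIES NOT lock) AND (lock AND idle)) OR ((rain AND NOT rain) AND lock) = True
    (alarm IMPLIES NOT lock) AND (lock AND idle) = True
      alarm IMPLIES NOT lock = True
        NOT lock = False
      lock AND idle = True
    (rain AND NOT rain) AND lock = False
      rain AND NOT rain = False
        NOT rain = False
The formula evaluates to True.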